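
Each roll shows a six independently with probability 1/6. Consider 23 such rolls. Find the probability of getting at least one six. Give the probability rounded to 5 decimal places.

P(at least one) = 1 − P(none) = 1 − (1 − 0.166667)^23
= 1 − 0.0150949 = 0.9849051

0.98491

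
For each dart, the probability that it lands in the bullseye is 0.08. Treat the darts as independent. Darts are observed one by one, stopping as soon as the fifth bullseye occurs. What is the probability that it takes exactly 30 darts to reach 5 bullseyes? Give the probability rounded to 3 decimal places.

Y = trial on which the fifth success occurs; negative binomial, r=5, p=0.08.
P(Y=30) = C(29,4) · p^5 · (1−p)^25
= 23751 · 3.2768e-06 · 0.12436 = 0.00968

0.010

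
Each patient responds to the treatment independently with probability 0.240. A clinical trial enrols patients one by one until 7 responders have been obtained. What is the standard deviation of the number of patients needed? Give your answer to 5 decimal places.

Y = total patients until the seventh success; negative binomial with r=7, p=0.24.
SD(Y) = √[r(1−p)/p²] = √(92.3611111) = 9.6104688

9.61047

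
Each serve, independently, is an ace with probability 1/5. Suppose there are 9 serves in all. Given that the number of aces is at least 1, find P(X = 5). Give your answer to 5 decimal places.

0.01908

X ~ Binomial(9, 0.20). Want P(X=5 | X≥1) = P(X=5) / P(X≥1).
P(X=5) = C(9,5)·0.20^5·0.80^4 = 0.0165151
P(X≥1) = 1 − 0.1342177 = 0.8657823
Ratio = 0.0165151 / 0.8657823 = 0.0190753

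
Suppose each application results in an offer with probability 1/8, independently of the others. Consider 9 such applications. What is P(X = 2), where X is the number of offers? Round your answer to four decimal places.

0.2209

X ~ Binomial(n=9, p=0.125).
P(X=2) = C(9,2) · p^2 · (1−p)^7
= 36 · 0.015625 · 0.3927 = 0.220891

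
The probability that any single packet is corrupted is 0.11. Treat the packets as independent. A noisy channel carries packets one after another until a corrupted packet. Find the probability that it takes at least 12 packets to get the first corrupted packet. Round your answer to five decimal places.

0.27752

Y = number of packets to the first success; geometric, p = 0.11.
P(Y > 11) = P(first 11 all fail) = (1−p)^11 = 0.2775173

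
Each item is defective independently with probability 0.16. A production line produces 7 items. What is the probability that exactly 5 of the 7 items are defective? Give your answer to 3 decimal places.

0.002

X ~ Binomial(n=7, p=0.16).
P(X=5) = C(7,5) · p^5 · (1−p)^2
= 21 · 0.00010486 · 0.7056 = 0.00155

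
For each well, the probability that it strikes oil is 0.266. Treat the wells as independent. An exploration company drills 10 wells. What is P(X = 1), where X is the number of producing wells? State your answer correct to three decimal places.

0.164

X ~ Binomial(n=10, p=0.266).
P(X=1) = C(10,1) · p^1 · (1−p)^9
= 10 · 0.266 · 0.061839 = 0.16449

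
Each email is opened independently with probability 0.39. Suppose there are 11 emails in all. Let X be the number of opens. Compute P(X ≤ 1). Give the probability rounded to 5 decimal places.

X ~ Binomial(11, 0.39); P(X ≤ 1) = Σ C(11,k) p^k (1−p)^(11−k) over k:
  k=0: C(11,0)·0.39^0·0.61^11 = 0.0043514
  k=1: C(11,1)·0.39^1·0.61^10 = 0.0306024
Total = 0.0349538

0.03495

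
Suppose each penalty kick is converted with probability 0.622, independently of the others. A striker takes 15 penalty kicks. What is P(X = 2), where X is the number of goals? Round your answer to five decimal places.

0.00013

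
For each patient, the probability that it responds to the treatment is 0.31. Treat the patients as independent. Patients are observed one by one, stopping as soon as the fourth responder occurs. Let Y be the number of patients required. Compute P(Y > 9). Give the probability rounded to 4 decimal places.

Needing more than 9 patients ⇔ fewer than 4 successes in the first 9. With X ~ Binomial(9, 0.31), P(Y > 9) = P(X ≤ 3).
  k=0: C(9,0)·0.31^0·0.69^9 = 0.035452
  k=1: C(9,1)·0.31^1·0.69^8 = 0.143350
  k=2: C(9,2)·0.31^2·0.69^7 = 0.257614
  k=3: C(9,3)·0.31^3·0.69^6 = 0.270059
P(X ≤ 3) = 0.706475

0.7065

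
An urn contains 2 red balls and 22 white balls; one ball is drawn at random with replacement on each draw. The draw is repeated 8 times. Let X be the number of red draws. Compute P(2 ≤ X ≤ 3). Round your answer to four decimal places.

X ~ Binomial(8, 0.083333); P(2 ≤ X ≤ 3) = Σ C(8,k) p^k (1−p)^(8−k) over k:
  k=2: C(8,2)·0.083333^2·0.916667^6 = 0.115362
  k=3: C(8,3)·0.083333^3·0.916667^5 = 0.020975
Total = 0.136337

0.1363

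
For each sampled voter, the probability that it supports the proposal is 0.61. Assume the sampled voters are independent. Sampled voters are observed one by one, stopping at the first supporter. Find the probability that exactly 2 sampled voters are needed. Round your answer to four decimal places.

Geometric (trials to first success), p = 0.61.
P(Y = 2) = (1−p)^1 · p = 0.39 · 0.61 = 0.237900

0.2379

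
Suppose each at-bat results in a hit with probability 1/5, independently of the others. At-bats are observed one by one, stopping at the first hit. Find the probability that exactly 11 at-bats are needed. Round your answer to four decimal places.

0.0215

Geometric (trials to first success), p = 0.20.
P(Y = 11) = (1−p)^10 · p = 0.10737 · 0.20 = 0.021475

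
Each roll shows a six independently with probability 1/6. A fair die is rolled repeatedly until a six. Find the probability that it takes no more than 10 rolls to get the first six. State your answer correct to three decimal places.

0.838

Y = number of rolls to the first success; geometric, p = 0.166667.
P(Y ≤ 10) = 1 − (1−p)^10 = 1 − 0.16151 = 0.83849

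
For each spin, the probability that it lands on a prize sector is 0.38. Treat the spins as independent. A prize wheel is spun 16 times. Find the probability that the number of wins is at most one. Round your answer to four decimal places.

X ~ Binomial(16, 0.38); P(X ≤ 1) = Σ C(16,k) p^k (1−p)^(16−k) over k:
  k=0: C(16,0)·0.38^0·0.62^16 = 0.000477
  k=1: C(16,1)·0.38^1·0.62^15 = 0.004675
Total = 0.005152

0.0052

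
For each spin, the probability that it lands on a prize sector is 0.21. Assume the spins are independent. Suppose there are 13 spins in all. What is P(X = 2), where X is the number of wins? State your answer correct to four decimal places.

0.2573

X ~ Binomial(n=13, p=0.21).
P(X=2) = C(13,2) · p^2 · (1−p)^11
= 78 · 0.0441 · 0.074799 = 0.257295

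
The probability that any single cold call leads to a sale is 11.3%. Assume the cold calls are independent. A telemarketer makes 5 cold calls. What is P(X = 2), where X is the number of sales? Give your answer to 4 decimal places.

0.0891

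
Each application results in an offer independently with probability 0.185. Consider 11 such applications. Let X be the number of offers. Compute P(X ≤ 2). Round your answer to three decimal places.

0.667

X ~ Binomial(11, 0.185); P(X ≤ 2) = Σ C(11,k) p^k (1−p)^(11−k) over k:
  k=0: C(11,0)·0.185^0·0.815^11 = 0.10537
  k=1: C(11,1)·0.185^1·0.815^10 = 0.26311
  k=2: C(11,2)·0.185^2·0.815^9 = 0.29862
Total = 0.66711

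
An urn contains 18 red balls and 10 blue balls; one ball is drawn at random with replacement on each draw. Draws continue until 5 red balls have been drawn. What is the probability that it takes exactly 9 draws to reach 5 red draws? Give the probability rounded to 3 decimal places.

Y = trial on which the fifth success occurs; negative binomial, r=5, p=0.642857.
P(Y=9) = C(8,4) · p^5 · (1−p)^4
= 70 · 0.10979 · 0.016269 = 0.12504

0.125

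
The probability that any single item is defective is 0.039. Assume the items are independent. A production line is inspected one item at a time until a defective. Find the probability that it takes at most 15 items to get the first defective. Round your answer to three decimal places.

0.449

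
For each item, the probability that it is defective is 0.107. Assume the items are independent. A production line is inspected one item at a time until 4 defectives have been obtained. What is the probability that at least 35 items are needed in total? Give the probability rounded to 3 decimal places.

0.500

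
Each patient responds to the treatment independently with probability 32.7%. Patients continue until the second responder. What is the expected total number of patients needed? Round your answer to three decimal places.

Y = total patients until the second success; negative binomial with r=2, p=0.327.
E[Y] = r / p = 2 / 0.327 = 6.11621

6.116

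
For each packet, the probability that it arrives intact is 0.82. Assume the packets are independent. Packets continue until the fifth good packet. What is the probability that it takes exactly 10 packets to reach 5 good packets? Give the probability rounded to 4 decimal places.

0.0088

Y = trial on which the fifth success occurs; negative binomial, r=5, p=0.82.
P(Y=10) = C(9,4) · p^5 · (1−p)^5
= 126 · 0.37074 · 0.00018896 = 0.008827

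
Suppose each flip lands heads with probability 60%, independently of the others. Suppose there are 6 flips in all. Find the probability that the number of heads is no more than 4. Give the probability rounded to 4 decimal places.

0.7667

X ~ Binomial(6, 0.60); P(X ≤ 4) = Σ C(6,k) p^k (1−p)^(6−k) over k:
  k=0: C(6,0)·0.60^0·0.40^6 = 0.004096
  k=1: C(6,1)·0.60^1·0.40^5 = 0.036864
  k=2: C(6,2)·0.60^2·0.40^4 = 0.138240
  k=3: C(6,3)·0.60^3·0.40^3 = 0.276480
  k=4: C(6,4)·0.60^4·0.40^2 = 0.311040
Total = 0.766720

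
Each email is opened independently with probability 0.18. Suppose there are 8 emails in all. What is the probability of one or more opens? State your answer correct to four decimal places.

0.7956

P(at least one) = 1 − P(none) = 1 − (1 − 0.18)^8
= 1 − 0.204414 = 0.795586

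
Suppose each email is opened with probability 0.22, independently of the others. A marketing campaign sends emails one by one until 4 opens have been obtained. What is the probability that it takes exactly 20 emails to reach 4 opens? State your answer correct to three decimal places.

Y = trial on which the fourth success occurs; negative binomial, r=4, p=0.22.
P(Y=20) = C(19,3) · p^4 · (1−p)^16
= 969 · 0.0023426 · 0.018772 = 0.04261

0.043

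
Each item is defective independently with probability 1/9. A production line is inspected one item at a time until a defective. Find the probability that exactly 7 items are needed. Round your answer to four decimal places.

Geometric (trials to first success), p = 0.111111.
P(Y = 7) = (1−p)^6 · p = 0.49327 · 0.111111 = 0.054808

0.0548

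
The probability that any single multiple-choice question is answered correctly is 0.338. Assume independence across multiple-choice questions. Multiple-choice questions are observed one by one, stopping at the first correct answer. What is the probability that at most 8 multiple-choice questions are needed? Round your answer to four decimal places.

0.9631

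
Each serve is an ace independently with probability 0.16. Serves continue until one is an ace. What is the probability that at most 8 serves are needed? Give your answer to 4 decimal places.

0.7521

Y = number of serves to the first success; geometric, p = 0.16.
P(Y ≤ 8) = 1 − (1−p)^8 = 1 − 0.247876 = 0.752124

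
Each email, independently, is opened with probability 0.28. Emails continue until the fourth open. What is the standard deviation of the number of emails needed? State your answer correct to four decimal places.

6.0609

Y = total emails until the fourth success; negative binomial with r=4, p=0.28.
SD(Y) = √[r(1−p)/p²] = √(36.734694) = 6.060915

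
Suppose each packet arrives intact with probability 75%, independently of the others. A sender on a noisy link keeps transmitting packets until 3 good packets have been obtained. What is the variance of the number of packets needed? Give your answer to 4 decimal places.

Y = total packets until the third success; negative binomial with r=3, p=0.75.
Var(Y) = r(1−p)/p² = 3·0.25 / 0.75² = 1.333333

1.3333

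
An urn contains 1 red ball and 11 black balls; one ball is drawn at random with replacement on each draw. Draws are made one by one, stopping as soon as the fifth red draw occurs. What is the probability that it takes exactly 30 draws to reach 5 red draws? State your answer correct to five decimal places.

Y = trial on which the fifth success occurs; negative binomial, r=5, p=0.083333.
P(Y=30) = C(29,4) · p^5 · (1−p)^25
= 23751 · 4.0188e-06 · 0.11358 = 0.0108408

0.01084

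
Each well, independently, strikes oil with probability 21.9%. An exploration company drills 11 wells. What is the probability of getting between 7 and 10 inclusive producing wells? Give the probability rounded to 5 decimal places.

0.00342

X ~ Binomial(11, 0.219); P(7 ≤ X ≤ 10) = Σ C(11,k) p^k (1−p)^(11−k) over k:
  k=7: C(11,7)·0.219^7·0.781^4 = 0.0029664
  k=8: C(11,8)·0.219^8·0.781^3 = 0.0004159
  k=9: C(11,9)·0.219^9·0.781^2 = 0.0000389
  k=10: C(11,10)·0.219^10·0.781^1 = 0.0000022
Total = 0.0034233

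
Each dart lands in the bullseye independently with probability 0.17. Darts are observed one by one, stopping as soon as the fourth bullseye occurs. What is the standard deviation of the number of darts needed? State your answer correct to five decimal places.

Y = total darts until the fourth success; negative binomial with r=4, p=0.17.
SD(Y) = √[r(1−p)/p²] = √(114.8788927) = 10.7181572

10.71816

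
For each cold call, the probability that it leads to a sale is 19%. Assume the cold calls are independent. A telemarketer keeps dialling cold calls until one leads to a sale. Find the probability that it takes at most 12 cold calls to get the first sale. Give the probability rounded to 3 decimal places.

0.920

Y = number of cold calls to the first success; geometric, p = 0.19.
P(Y ≤ 12) = 1 − (1−p)^12 = 1 − 0.07977 = 0.92023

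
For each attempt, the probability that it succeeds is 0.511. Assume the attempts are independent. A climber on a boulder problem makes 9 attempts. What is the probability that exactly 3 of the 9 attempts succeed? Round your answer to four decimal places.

0.1532

X ~ Binomial(n=9, p=0.511).
P(X=3) = C(9,3) · p^3 · (1−p)^6
= 84 · 0.13343 · 0.013673 = 0.153248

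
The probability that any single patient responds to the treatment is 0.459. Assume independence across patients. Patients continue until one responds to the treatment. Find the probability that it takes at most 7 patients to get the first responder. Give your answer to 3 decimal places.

0.986

Y = number of patients to the first success; geometric, p = 0.459.
P(Y ≤ 7) = 1 − (1−p)^7 = 1 − 0.01356 = 0.98644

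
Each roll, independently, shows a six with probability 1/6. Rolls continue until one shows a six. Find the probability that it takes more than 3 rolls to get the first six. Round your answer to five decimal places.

Y = number of rolls to the first success; geometric, p = 0.166667.
P(Y > 3) = P(first 3 all fail) = (1−p)^3 = 0.5787037

0.57870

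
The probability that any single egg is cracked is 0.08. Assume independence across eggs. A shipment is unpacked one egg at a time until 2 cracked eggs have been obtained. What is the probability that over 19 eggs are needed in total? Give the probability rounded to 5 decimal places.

Needing more than 19 eggs ⇔ fewer than 2 successes in the first 19. With X ~ Binomial(19, 0.08), P(Y > 19) = P(X ≤ 1).
  k=0: C(19,0)·0.08^0·0.92^19 = 0.2051014
  k=1: C(19,1)·0.08^1·0.92^18 = 0.3388633
P(X ≤ 1) = 0.5439647

0.54396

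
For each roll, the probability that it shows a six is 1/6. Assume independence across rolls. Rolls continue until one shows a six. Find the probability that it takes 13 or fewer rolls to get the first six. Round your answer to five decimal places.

Y = number of rolls to the first success; geometric, p = 0.166667.
P(Y ≤ 13) = 1 − (1−p)^13 = 1 − 0.0934639 = 0.9065361

0.90654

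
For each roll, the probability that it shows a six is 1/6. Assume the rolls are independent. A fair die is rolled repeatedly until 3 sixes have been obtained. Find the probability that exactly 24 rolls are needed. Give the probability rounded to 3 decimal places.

Y = trial on which the third success occurs; negative binomial, r=3, p=0.166667.
P(Y=24) = C(23,2) · p^3 · (1−p)^21
= 253 · 0.0046296 · 0.021737 = 0.02546

0.025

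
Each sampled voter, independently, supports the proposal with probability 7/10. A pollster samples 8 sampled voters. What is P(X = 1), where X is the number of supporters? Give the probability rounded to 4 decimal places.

0.0012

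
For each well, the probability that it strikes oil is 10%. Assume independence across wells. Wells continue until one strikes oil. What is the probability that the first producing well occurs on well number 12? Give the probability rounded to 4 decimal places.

Geometric (trials to first success), p = 0.10.
P(Y = 12) = (1−p)^11 · p = 0.31381 · 0.10 = 0.031381

0.0314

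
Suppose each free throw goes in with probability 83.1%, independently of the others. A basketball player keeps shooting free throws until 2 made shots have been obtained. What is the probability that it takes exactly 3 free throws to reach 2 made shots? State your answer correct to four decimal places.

Y = trial on which the second success occurs; negative binomial, r=2, p=0.831.
P(Y=3) = C(2,1) · p^2 · (1−p)^1
= 2 · 0.69056 · 0.169 = 0.233410

0.2334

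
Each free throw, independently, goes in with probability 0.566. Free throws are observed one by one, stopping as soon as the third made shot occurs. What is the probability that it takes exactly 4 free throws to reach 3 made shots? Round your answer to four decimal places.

Y = trial on which the third success occurs; negative binomial, r=3, p=0.566.
P(Y=4) = C(3,2) · p^3 · (1−p)^1
= 3 · 0.18132 · 0.434 = 0.236081

0.2361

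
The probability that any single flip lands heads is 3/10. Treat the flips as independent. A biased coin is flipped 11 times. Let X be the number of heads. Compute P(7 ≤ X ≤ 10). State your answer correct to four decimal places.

0.0216

X ~ Binomial(11, 0.30); P(7 ≤ X ≤ 10) = Σ C(11,k) p^k (1−p)^(11−k) over k:
  k=7: C(11,7)·0.30^7·0.70^4 = 0.017328
  k=8: C(11,8)·0.30^8·0.70^3 = 0.003713
  k=9: C(11,9)·0.30^9·0.70^2 = 0.000530
  k=10: C(11,10)·0.30^10·0.70^1 = 0.000045
Total = 0.021617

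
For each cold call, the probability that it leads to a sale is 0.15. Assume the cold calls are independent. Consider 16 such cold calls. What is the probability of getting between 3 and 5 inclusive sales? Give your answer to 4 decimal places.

X ~ Binomial(16, 0.15); P(3 ≤ X ≤ 5) = Σ C(16,k) p^k (1−p)^(16−k) over k:
  k=3: C(16,3)·0.15^3·0.85^13 = 0.228511
  k=4: C(16,4)·0.15^4·0.85^12 = 0.131058
  k=5: C(16,5)·0.15^5·0.85^11 = 0.055507
Total = 0.415076

0.4151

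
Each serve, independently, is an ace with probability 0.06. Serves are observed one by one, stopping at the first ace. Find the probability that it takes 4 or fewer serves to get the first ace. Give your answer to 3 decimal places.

Y = number of serves to the first success; geometric, p = 0.06.
P(Y ≤ 4) = 1 − (1−p)^4 = 1 − 0.78075 = 0.21925

0.219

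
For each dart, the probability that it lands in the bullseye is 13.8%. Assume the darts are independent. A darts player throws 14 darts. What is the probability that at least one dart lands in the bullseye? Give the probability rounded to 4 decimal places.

P(at least one) = 1 − P(none) = 1 − (1 − 0.138)^14
= 1 − 0.125055 = 0.874945

0.8749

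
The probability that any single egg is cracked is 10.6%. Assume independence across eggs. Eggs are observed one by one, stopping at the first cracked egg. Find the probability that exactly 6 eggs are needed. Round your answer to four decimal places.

Geometric (trials to first success), p = 0.106.
P(Y = 6) = (1−p)^5 · p = 0.57107 · 0.106 = 0.060533

0.0605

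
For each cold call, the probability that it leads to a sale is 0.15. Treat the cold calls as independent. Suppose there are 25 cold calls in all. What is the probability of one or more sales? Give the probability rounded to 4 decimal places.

P(at least one) = 1 − P(none) = 1 − (1 − 0.15)^25
= 1 − 0.017198 = 0.982802

0.9828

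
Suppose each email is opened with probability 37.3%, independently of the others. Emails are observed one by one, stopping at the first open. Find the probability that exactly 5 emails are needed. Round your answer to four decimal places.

Geometric (trials to first success), p = 0.373.
P(Y = 5) = (1−p)^4 · p = 0.15455 · 0.373 = 0.057647

0.0576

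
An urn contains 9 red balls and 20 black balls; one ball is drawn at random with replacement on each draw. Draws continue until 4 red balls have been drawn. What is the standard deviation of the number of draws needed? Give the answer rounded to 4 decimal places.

5.3518

Y = total draws until the fourth success; negative binomial with r=4, p=0.310345.
SD(Y) = √[r(1−p)/p²] = √(28.641975) = 5.351820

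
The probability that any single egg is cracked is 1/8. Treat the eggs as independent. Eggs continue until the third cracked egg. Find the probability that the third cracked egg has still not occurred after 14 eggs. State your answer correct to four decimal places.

0.7490

Needing more than 14 eggs ⇔ fewer than 3 successes in the first 14. With X ~ Binomial(14, 0.125), P(Y > 14) = P(X ≤ 2).
  k=0: C(14,0)·0.125^0·0.875^14 = 0.154210
  k=1: C(14,1)·0.125^1·0.875^13 = 0.308420
  k=2: C(14,2)·0.125^2·0.875^12 = 0.286390
P(X ≤ 2) = 0.749020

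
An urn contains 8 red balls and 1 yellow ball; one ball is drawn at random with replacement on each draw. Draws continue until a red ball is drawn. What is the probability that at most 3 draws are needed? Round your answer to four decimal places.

0.9986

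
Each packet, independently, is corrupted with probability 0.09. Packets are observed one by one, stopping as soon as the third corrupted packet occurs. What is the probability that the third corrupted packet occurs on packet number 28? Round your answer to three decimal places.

Y = trial on which the third success occurs; negative binomial, r=3, p=0.09.
P(Y=28) = C(27,2) · p^3 · (1−p)^25
= 351 · 0.000729 · 0.094631 = 0.02421

0.024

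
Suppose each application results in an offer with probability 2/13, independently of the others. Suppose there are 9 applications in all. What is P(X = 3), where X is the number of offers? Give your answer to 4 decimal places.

0.1123

X ~ Binomial(n=9, p=0.153846).
P(X=3) = C(9,3) · p^3 · (1−p)^6
= 84 · 0.0036413 · 0.36703 = 0.112263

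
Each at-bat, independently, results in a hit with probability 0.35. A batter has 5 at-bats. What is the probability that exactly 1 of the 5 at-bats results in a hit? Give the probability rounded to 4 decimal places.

0.3124

X ~ Binomial(n=5, p=0.35).
P(X=1) = C(5,1) · p^1 · (1−p)^4
= 5 · 0.35 · 0.17851 = 0.312386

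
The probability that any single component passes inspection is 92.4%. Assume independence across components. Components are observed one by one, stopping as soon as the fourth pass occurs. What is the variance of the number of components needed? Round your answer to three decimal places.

Y = total components until the fourth success; negative binomial with r=4, p=0.924.
Var(Y) = r(1−p)/p² = 4·0.076 / 0.924² = 0.35607

0.356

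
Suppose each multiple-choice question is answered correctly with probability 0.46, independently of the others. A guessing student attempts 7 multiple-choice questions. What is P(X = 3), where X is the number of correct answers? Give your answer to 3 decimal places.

X ~ Binomial(n=7, p=0.46).
P(X=3) = C(7,3) · p^3 · (1−p)^4
= 35 · 0.097336 · 0.085031 = 0.28968

0.290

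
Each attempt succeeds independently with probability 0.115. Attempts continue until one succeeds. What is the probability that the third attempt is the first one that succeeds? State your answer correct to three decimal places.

0.090

Geometric (trials to first success), p = 0.115.
P(Y = 3) = (1−p)^2 · p = 0.78322 · 0.115 = 0.09007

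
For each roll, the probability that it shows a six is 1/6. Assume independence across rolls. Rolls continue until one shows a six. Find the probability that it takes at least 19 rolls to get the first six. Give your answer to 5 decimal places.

0.03756

Y = number of rolls to the first success; geometric, p = 0.166667.
P(Y > 18) = P(first 18 all fail) = (1−p)^18 = 0.0375610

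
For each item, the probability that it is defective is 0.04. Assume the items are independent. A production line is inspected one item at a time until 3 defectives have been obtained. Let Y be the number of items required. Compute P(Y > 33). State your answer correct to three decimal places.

0.856

Needing more than 33 items ⇔ fewer than 3 successes in the first 33. With X ~ Binomial(33, 0.04), P(Y > 33) = P(X ≤ 2).
  k=0: C(33,0)·0.04^0·0.96^33 = 0.25999
  k=1: C(33,1)·0.04^1·0.96^32 = 0.35748
  k=2: C(33,2)·0.04^2·0.96^31 = 0.23832
P(X ≤ 2) = 0.85579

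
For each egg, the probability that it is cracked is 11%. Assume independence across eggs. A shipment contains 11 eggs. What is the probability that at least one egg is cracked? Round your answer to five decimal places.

0.72248

P(at least one) = 1 − P(none) = 1 − (1 − 0.11)^11
= 1 − 0.2775173 = 0.7224827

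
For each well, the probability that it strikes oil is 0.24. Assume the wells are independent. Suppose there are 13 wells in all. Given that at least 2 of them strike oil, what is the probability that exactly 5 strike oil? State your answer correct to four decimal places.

X ~ Binomial(13, 0.24). Want P(X=5 | X≥2) = P(X=5) / P(X≥2).
P(X=5) = C(13,5)·0.24^5·0.76^8 = 0.114063
P(X≥2) = 1 − 0.028221 − 0.115856 = 0.855923
Ratio = 0.114063 / 0.855923 = 0.133263

0.1333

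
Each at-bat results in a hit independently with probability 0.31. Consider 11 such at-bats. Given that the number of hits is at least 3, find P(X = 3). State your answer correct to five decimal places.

0.35456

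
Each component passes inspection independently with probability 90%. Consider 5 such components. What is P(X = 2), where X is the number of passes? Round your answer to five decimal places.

X ~ Binomial(n=5, p=0.90).
P(X=2) = C(5,2) · p^2 · (1−p)^3
= 10 · 0.81 · 0.001 = 0.0081000

0.00810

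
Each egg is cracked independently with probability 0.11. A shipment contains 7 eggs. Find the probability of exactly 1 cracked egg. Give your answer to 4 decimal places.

0.3827

X ~ Binomial(n=7, p=0.11).
P(X=1) = C(7,1) · p^1 · (1−p)^6
= 7 · 0.11 · 0.49698 = 0.382676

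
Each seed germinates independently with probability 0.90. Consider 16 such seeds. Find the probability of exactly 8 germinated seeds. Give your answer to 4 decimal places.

X ~ Binomial(n=16, p=0.90).
P(X=8) = C(16,8) · p^8 · (1−p)^8
= 12870 · 0.43047 · 1e-08 = 0.000055

0.0001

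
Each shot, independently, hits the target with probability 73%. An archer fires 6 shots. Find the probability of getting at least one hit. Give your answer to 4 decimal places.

P(at least one) = 1 − P(none) = 1 − (1 − 0.73)^6
= 1 − 0.000387 = 0.999613

0.9996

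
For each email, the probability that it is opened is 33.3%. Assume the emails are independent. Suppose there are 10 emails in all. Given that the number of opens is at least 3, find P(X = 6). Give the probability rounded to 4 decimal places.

X ~ Binomial(10, 0.333). Want P(X=6 | X≥3) = P(X=6) / P(X≥3).
P(X=6) = C(10,6)·0.333^6·0.667^4 = 0.056675
P(X≥3) = 1 − 0.017428 − 0.087012 − 0.195482 = 0.700078
Ratio = 0.056675 / 0.700078 = 0.080955

0.0810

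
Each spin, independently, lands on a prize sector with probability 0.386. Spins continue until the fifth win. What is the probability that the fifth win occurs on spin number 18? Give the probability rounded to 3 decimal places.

0.036

Y = trial on which the fifth success occurs; negative binomial, r=5, p=0.386.
P(Y=18) = C(17,4) · p^5 · (1−p)^13
= 2380 · 0.0085691 · 0.0017627 = 0.03595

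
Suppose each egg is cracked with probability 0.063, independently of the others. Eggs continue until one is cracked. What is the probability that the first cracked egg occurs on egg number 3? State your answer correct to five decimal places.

0.05531

Geometric (trials to first success), p = 0.063.
P(Y = 3) = (1−p)^2 · p = 0.87797 · 0.063 = 0.0553120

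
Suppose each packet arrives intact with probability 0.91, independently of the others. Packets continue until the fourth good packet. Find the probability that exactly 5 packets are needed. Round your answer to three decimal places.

0.247

Y = trial on which the fourth success occurs; negative binomial, r=4, p=0.91.
P(Y=5) = C(4,3) · p^4 · (1−p)^1
= 4 · 0.68575 · 0.09 = 0.24687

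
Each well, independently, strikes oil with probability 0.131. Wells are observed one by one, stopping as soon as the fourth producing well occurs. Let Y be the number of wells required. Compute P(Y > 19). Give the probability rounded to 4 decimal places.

0.7683

Needing more than 19 wells ⇔ fewer than 4 successes in the first 19. With X ~ Binomial(19, 0.131), P(Y > 19) = P(X ≤ 3).
  k=0: C(19,0)·0.131^0·0.869^19 = 0.069403
  k=1: C(19,1)·0.131^1·0.869^18 = 0.198784
  k=2: C(19,2)·0.131^2·0.869^17 = 0.269696
  k=3: C(19,3)·0.131^3·0.869^16 = 0.230385
P(X ≤ 3) = 0.768268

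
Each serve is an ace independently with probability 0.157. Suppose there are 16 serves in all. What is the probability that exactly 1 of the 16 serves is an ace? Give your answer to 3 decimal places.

X ~ Binomial(n=16, p=0.157).
P(X=1) = C(16,1) · p^1 · (1−p)^15
= 16 · 0.157 · 0.077164 = 0.19384

0.194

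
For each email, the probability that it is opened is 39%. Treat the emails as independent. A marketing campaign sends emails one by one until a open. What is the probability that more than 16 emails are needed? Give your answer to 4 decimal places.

Y = number of emails to the first success; geometric, p = 0.39.
P(Y > 16) = P(first 16 all fail) = (1−p)^16 = 0.000368

0.0004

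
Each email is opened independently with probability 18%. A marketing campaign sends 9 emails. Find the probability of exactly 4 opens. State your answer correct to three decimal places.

0.049

X ~ Binomial(n=9, p=0.18).
P(X=4) = C(9,4) · p^4 · (1−p)^5
= 126 · 0.0010498 · 0.37074 = 0.04904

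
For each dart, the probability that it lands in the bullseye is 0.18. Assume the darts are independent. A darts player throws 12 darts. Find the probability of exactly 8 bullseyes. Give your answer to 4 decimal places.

X ~ Binomial(n=12, p=0.18).
P(X=8) = C(12,8) · p^8 · (1−p)^4
= 495 · 1.102e-06 · 0.45212 = 0.000247

0.0002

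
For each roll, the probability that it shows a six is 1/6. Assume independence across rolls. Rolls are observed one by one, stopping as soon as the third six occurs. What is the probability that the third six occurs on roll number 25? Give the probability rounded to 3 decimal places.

Y = trial on which the third success occurs; negative binomial, r=3, p=0.166667.
P(Y=25) = C(24,2) · p^3 · (1−p)^22
= 276 · 0.0046296 · 0.018114 = 0.02315

0.023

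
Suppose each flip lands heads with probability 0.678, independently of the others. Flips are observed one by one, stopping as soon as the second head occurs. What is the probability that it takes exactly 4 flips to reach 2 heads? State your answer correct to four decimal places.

0.1430

Y = trial on which the second success occurs; negative binomial, r=2, p=0.678.
P(Y=4) = C(3,1) · p^2 · (1−p)^2
= 3 · 0.45968 · 0.10368 = 0.142986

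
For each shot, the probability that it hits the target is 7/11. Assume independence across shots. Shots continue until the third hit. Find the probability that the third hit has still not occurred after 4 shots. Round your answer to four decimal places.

Needing more than 4 shots ⇔ fewer than 3 successes in the first 4. With X ~ Binomial(4, 0.636364), P(Y > 4) = P(X ≤ 2).
  k=0: C(4,0)·0.636364^0·0.363636^4 = 0.017485
  k=1: C(4,1)·0.636364^1·0.363636^3 = 0.122396
  k=2: C(4,2)·0.636364^2·0.363636^2 = 0.321290
P(X ≤ 2) = 0.461171

0.4612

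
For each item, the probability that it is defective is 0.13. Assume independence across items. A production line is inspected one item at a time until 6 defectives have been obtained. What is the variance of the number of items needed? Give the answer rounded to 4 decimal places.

Y = total items until the sixth success; negative binomial with r=6, p=0.13.
Var(Y) = r(1−p)/p² = 6·0.87 / 0.13² = 308.875740

308.8757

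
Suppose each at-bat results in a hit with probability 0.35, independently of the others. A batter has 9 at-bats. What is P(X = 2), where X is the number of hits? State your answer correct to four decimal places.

X ~ Binomial(n=9, p=0.35).
P(X=2) = C(9,2) · p^2 · (1−p)^7
= 36 · 0.1225 · 0.049022 = 0.216188

0.2162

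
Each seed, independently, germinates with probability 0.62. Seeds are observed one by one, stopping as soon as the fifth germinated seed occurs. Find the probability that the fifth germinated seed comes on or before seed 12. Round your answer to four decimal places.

0.9578

Finishing within 12 seeds ⇔ at least 5 successes in the first 12. With X ~ Binomial(12, 0.62), P(Y ≤ 12) = 1 − P(X ≤ 4).
  k=0: C(12,0)·0.62^0·0.38^12 = 0.000009
  k=1: C(12,1)·0.62^1·0.38^11 = 0.000177
  k=2: C(12,2)·0.62^2·0.38^10 = 0.001593
  k=3: C(12,3)·0.62^3·0.38^9 = 0.008663
  k=4: C(12,4)·0.62^4·0.38^8 = 0.031801
1 − 0.042243 = 0.957757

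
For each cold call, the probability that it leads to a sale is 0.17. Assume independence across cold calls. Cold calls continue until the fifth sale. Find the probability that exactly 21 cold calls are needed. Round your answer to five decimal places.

Y = trial on which the fifth success occurs; negative binomial, r=5, p=0.17.
P(Y=21) = C(20,4) · p^5 · (1−p)^16
= 4845 · 0.00014199 · 0.050728 = 0.0348970

0.03490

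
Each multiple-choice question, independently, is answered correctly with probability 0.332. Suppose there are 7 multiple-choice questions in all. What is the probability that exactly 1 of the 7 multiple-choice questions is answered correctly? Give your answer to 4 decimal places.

0.2065

X ~ Binomial(n=7, p=0.332).
P(X=1) = C(7,1) · p^1 · (1−p)^6
= 7 · 0.332 · 0.08885 = 0.206488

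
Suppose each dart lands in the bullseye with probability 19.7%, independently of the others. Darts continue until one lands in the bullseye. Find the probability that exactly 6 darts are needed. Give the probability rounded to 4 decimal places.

Geometric (trials to first success), p = 0.197.
P(Y = 6) = (1−p)^5 · p = 0.33387 · 0.197 = 0.065772

0.0658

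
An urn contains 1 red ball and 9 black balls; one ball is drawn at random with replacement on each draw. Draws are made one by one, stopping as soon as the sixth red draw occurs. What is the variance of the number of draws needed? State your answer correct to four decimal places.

Y = total draws until the sixth success; negative binomial with r=6, p=0.10.
Var(Y) = r(1−p)/p² = 6·0.90 / 0.10² = 540.000000

540.0000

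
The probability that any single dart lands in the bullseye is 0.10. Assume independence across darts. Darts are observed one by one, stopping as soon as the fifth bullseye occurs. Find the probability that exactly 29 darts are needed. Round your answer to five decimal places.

0.01633

Y = trial on which the fifth success occurs; negative binomial, r=5, p=0.10.
P(Y=29) = C(28,4) · p^5 · (1−p)^24
= 20475 · 1e-05 · 0.079766 = 0.0163322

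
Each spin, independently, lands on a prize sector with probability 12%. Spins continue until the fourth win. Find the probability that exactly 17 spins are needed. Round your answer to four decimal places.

0.0220

Y = trial on which the fourth success occurs; negative binomial, r=4, p=0.12.
P(Y=17) = C(16,3) · p^4 · (1−p)^13
= 560 · 0.00020736 · 0.18979 = 0.022039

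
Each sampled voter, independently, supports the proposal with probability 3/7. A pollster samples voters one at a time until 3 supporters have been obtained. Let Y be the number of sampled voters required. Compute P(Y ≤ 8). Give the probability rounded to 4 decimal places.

0.7414

Finishing within 8 sampled voters ⇔ at least 3 successes in the first 8. With X ~ Binomial(8, 0.428571), P(Y ≤ 8) = 1 − P(X ≤ 2).
  k=0: C(8,0)·0.428571^0·0.571429^8 = 0.011368
  k=1: C(8,1)·0.428571^1·0.571429^7 = 0.068210
  k=2: C(8,2)·0.428571^2·0.571429^6 = 0.179051
1 − 0.258629 = 0.741371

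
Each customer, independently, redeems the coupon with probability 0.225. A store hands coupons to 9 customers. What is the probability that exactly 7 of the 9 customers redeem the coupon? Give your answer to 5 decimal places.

X ~ Binomial(n=9, p=0.225).
P(X=7) = C(9,7) · p^7 · (1−p)^2
= 36 · 2.9193e-05 · 0.60062 = 0.0006312

0.00063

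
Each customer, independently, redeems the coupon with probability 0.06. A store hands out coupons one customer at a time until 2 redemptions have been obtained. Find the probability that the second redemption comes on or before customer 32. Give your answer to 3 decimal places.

Finishing within 32 customers ⇔ at least 2 successes in the first 32. With X ~ Binomial(32, 0.06), P(Y ≤ 32) = 1 − P(X ≤ 1).
  k=0: C(32,0)·0.06^0·0.94^32 = 0.13807
  k=1: C(32,1)·0.06^1·0.94^31 = 0.28201
1 − 0.42008 = 0.57992

0.580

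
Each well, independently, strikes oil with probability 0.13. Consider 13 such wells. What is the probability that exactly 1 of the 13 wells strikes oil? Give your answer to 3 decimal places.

0.318

X ~ Binomial(n=13, p=0.13).
P(X=1) = C(13,1) · p^1 · (1−p)^12
= 13 · 0.13 · 0.18803 = 0.31777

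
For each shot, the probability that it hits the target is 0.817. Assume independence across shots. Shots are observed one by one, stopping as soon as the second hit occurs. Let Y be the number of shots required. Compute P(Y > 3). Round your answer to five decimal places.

0.08821

Needing more than 3 shots ⇔ fewer than 2 successes in the first 3. With X ~ Binomial(3, 0.817), P(Y > 3) = P(X ≤ 1).
  k=0: C(3,0)·0.817^0·0.183^3 = 0.0061285
  k=1: C(3,1)·0.817^1·0.183^2 = 0.0820815
P(X ≤ 1) = 0.0882100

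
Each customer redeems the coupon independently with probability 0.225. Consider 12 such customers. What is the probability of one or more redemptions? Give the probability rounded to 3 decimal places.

0.953

P(at least one) = 1 − P(none) = 1 − (1 − 0.225)^12
= 1 − 0.04695 = 0.95305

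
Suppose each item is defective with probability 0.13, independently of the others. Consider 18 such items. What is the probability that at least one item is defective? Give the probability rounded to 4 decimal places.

0.9185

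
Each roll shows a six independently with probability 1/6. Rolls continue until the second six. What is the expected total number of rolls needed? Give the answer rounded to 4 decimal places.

12.0000

Y = total rolls until the second success; negative binomial with r=2, p=0.166667.
E[Y] = r / p = 2 / 0.166667 = 12.000000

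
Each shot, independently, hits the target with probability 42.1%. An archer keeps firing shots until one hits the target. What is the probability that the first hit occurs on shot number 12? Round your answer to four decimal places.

0.0010

Geometric (trials to first success), p = 0.421.
P(Y = 12) = (1−p)^11 · p = 0.0024517 · 0.421 = 0.001032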